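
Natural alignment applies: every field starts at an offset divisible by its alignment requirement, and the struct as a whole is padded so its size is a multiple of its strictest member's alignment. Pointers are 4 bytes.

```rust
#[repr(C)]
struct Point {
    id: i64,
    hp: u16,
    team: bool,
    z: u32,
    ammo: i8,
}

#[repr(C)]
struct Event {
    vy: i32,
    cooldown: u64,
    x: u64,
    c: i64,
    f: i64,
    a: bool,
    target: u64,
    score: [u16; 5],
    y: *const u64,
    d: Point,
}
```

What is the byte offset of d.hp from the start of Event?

Point: 0..8  id  (8B, 8-aligned); 8..10  hp  (2B, 2-aligned); 10..11  team  (1B, 1-aligned); 11..12  -- padding (1B); 12..16  z  (4B, 4-aligned); 16..17  ammo  (1B, 1-aligned); 17..24  -- tail padding (7B); sizeof = 24, alignof = 8
0..4  vy  (4B, 4-aligned)
4..8  -- padding (4B)
8..16  cooldown  (8B, 8-aligned)
16..24  x  (8B, 8-aligned)
24..32  c  (8B, 8-aligned)
32..40  f  (8B, 8-aligned)
40..41  a  (1B, 1-aligned)
41..48  -- padding (7B)
48..56  target  (8B, 8-aligned)
56..66  score  (10B, 2-aligned)
66..68  -- padding (2B)
68..72  y  (4B, 4-aligned)
72..96  d  (24B, 8-aligned)
within Point: hp at 8
72 + 8 = 80

80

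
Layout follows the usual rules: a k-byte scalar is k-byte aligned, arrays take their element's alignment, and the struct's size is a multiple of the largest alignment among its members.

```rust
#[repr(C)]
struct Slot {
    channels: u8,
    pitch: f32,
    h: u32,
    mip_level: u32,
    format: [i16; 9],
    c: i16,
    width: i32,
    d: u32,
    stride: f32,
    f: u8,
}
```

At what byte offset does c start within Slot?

channels at 0 (size 1, align 1) → ends 1
pad 3 to align 4 for pitch
pitch at 4 (size 4, align 4) → ends 8
h at 8 (size 4, align 4) → ends 12
mip_level at 12 (size 4, align 4) → ends 16
format at 16 (size 18, align 2) → ends 34
c at 34 (size 2, align 2) → ends 36

34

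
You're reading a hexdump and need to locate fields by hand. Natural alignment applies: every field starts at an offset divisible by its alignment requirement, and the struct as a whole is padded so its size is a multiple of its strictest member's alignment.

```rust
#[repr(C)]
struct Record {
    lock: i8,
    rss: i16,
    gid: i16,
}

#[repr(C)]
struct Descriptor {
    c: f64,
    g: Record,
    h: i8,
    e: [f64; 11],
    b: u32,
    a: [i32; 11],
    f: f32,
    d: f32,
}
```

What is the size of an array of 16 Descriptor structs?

Record: 0..1  lock  (1B, 1-aligned); 1..2  -- padding (1B); 2..4  rss  (2B, 2-aligned); 4..6  gid  (2B, 2-aligned); sizeof = 6, alignof = 2
0..8  c  (8B, 8-aligned)
8..14  g  (6B, 2-aligned)
14..15  h  (1B, 1-aligned)
15..16  -- padding (1B)
16..104  e  (88B, 8-aligned)
104..108  b  (4B, 4-aligned)
108..152  a  (44B, 4-aligned)
152..156  f  (4B, 4-aligned)
156..160  d  (4B, 4-aligned)
sizeof = 160, alignof = 8
array of 16: 16 × 160 = 2560

2560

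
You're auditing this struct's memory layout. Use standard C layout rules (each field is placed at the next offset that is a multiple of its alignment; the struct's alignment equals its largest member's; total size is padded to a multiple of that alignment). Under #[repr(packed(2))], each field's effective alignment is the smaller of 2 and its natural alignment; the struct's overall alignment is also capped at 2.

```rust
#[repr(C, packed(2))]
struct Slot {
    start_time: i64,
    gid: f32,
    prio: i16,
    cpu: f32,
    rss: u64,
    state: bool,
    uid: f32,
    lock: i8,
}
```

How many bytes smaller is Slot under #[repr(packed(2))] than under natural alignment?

natural layout:
  start_time at 0 (size 8, align 8) → ends 8
  gid at 8 (size 4, align 4) → ends 12
  prio at 12 (size 2, align 2) → ends 14
  pad 2 to align 4 for cpu
  cpu at 16 (size 4, align 4) → ends 20
  pad 4 to align 8 for rss
  rss at 24 (size 8, align 8) → ends 32
  state at 32 (size 1, align 1) → ends 33
  pad 3 to align 4 for uid
  uid at 36 (size 4, align 4) → ends 40
  lock at 40 (size 1, align 1) → ends 41
  tail pad 7 to reach multiple of 8
  total 48 bytes, alignment 8
packed(2) layout:
  start_time at 0 (size 8, align 2) → ends 8
  gid at 8 (size 4, align 2) → ends 12
  prio at 12 (size 2, align 2) → ends 14
  cpu at 14 (size 4, align 2) → ends 18
  rss at 18 (size 8, align 2) → ends 26
  state at 26 (size 1, align 1) → ends 27
  pad 1 to align 2 for uid
  uid at 28 (size 4, align 2) → ends 32
  lock at 32 (size 1, align 1) → ends 33
  tail pad 1 to reach multiple of 2
  total 34 bytes, alignment 2
48 − 34 = 14

14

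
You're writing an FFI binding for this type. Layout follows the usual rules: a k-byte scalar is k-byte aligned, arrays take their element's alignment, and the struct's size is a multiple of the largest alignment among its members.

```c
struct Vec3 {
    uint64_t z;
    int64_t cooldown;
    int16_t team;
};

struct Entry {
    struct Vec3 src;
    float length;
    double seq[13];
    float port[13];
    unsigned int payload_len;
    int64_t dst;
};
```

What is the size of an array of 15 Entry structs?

3000

Vec3: @0: z [8B, align 8] → 8; @8: cooldown [8B, align 8] → 16; @16: team [2B, align 2] → 18; +6 tail pad (align 8); size 24, align 8
@0: src [24B, align 8] → 24
@24: length [4B, align 4] → 28
+4 pad (align 8)
@32: seq [104B, align 8] → 136
@136: port [52B, align 4] → 188
@188: payload_len [4B, align 4] → 192
@192: dst [8B, align 8] → 200
size 200, align 8
array of 15: 15 × 200 = 3000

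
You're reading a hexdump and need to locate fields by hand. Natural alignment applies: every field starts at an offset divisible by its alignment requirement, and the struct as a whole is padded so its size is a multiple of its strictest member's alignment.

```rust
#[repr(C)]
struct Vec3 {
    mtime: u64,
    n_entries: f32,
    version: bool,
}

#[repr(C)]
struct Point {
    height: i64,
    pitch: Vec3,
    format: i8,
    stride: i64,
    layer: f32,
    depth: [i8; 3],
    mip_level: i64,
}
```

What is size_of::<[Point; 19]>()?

1064

Vec3: 0..8  mtime  (8B, 8-aligned); 8..12  n_entries  (4B, 4-aligned); 12..13  version  (1B, 1-aligned); 13..16  -- tail padding (3B); sizeof = 16, alignof = 8
0..8  height  (8B, 8-aligned)
8..24  pitch  (16B, 8-aligned)
24..25  format  (1B, 1-aligned)
25..32  -- padding (7B)
32..40  stride  (8B, 8-aligned)
40..44  layer  (4B, 4-aligned)
44..47  depth  (3B, 1-aligned)
47..48  -- padding (1B)
48..56  mip_level  (8B, 8-aligned)
sizeof = 56, alignof = 8
array of 19: 19 × 56 = 1064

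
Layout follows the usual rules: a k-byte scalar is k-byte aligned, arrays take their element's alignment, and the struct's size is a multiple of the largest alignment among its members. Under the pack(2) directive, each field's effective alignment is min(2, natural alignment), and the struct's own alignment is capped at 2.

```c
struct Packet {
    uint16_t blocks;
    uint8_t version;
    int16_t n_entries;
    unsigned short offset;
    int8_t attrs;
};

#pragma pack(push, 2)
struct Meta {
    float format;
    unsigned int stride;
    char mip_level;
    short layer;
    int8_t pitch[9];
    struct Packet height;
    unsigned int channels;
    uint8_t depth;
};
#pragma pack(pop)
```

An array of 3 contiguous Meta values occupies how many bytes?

114

Packet: blocks at 0 (size 2, align 2) → ends 2; version at 2 (size 1, align 1) → ends 3; pad 1 to align 2 for n_entries; n_entries at 4 (size 2, align 2) → ends 6; offset at 6 (size 2, align 2) → ends 8; attrs at 8 (size 1, align 1) → ends 9; tail pad 1 to reach multiple of 2; total 10 bytes, alignment 2
format at 0 (size 4, align 2) → ends 4
stride at 4 (size 4, align 2) → ends 8
mip_level at 8 (size 1, align 1) → ends 9
pad 1 to align 2 for layer
layer at 10 (size 2, align 2) → ends 12
pitch at 12 (size 9, align 1) → ends 21
pad 1 to align 2 for height
height at 22 (size 10, align 2) → ends 32
channels at 32 (size 4, align 2) → ends 36
depth at 36 (size 1, align 1) → ends 37
tail pad 1 to reach multiple of 2
total 38 bytes, alignment 2
array of 3: 3 × 38 = 114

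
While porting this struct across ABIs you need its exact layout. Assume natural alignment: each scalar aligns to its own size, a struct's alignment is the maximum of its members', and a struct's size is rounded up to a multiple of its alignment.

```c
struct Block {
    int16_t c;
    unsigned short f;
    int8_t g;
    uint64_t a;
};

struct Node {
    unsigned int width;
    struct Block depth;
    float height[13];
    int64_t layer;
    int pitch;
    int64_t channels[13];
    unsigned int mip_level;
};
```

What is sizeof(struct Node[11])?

Block: 0..2  c  (2B, 2-aligned); 2..4  f  (2B, 2-aligned); 4..5  g  (1B, 1-aligned); 5..8  -- padding (3B); 8..16  a  (8B, 8-aligned); sizeof = 16, alignof = 8
0..4  width  (4B, 4-aligned)
4..8  -- padding (4B)
8..24  depth  (16B, 8-aligned)
24..76  height  (52B, 4-aligned)
76..80  -- padding (4B)
80..88  layer  (8B, 8-aligned)
88..92  pitch  (4B, 4-aligned)
92..96  -- padding (4B)
96..200  channels  (104B, 8-aligned)
200..204  mip_level  (4B, 4-aligned)
204..208  -- tail padding (4B)
sizeof = 208, alignof = 8
array of 11: 11 × 208 = 2288

2288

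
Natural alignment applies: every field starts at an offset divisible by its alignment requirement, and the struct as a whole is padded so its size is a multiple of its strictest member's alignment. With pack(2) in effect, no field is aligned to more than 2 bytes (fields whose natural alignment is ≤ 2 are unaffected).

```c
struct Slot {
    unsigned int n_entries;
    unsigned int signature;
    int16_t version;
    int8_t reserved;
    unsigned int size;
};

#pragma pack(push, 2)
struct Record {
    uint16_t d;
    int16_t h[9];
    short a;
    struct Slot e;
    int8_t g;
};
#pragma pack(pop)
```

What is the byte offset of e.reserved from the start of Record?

32

Slot: n_entries at 0 (size 4, align 4) → ends 4; signature at 4 (size 4, align 4) → ends 8; version at 8 (size 2, align 2) → ends 10; reserved at 10 (size 1, align 1) → ends 11; pad 1 to align 4 for size; size at 12 (size 4, align 4) → ends 16; total 16 bytes, alignment 4
d at 0 (size 2, align 2) → ends 2
h at 2 (size 18, align 2) → ends 20
a at 20 (size 2, align 2) → ends 22
e at 22 (size 16, align 2) → ends 38
within Slot: reserved at 10
22 + 10 = 32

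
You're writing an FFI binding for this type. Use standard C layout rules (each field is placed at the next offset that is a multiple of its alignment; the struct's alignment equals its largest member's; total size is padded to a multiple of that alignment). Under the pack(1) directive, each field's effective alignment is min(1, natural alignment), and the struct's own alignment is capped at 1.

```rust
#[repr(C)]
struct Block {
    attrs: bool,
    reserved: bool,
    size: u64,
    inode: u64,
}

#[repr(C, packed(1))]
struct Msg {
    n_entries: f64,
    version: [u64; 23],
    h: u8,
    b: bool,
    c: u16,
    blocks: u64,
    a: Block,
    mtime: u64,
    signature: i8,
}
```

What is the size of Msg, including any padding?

Block: @0: attrs [1B, align 1] → 1; @1: reserved [1B, align 1] → 2; +6 pad (align 8); @8: size [8B, align 8] → 16; @16: inode [8B, align 8] → 24; size 24, align 8
@0: n_entries [8B, align 1] → 8
@8: version [184B, align 1] → 192
@192: h [1B, align 1] → 193
@193: b [1B, align 1] → 194
@194: c [2B, align 1] → 196
@196: blocks [8B, align 1] → 204
@204: a [24B, align 1] → 228
@228: mtime [8B, align 1] → 236
@236: signature [1B, align 1] → 237
size 237, align 1

237 bytes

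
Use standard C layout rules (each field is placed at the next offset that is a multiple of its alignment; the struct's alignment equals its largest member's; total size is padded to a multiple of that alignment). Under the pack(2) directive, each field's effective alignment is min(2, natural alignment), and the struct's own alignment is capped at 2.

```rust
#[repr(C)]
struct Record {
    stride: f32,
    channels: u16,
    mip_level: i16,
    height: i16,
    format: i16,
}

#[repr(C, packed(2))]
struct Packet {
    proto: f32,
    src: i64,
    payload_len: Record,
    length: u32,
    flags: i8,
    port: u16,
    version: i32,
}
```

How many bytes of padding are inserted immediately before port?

1

Record: 0..4  stride  (4B, 4-aligned); 4..6  channels  (2B, 2-aligned); 6..8  mip_level  (2B, 2-aligned); 8..10  height  (2B, 2-aligned); 10..12  format  (2B, 2-aligned); sizeof = 12, alignof = 4
0..4  proto  (4B, 2-aligned)
4..12  src  (8B, 2-aligned)
12..24  payload_len  (12B, 2-aligned)
24..28  length  (4B, 2-aligned)
28..29  flags  (1B, 1-aligned)
29..30  -- padding (1B)
30..32  port  (2B, 2-aligned)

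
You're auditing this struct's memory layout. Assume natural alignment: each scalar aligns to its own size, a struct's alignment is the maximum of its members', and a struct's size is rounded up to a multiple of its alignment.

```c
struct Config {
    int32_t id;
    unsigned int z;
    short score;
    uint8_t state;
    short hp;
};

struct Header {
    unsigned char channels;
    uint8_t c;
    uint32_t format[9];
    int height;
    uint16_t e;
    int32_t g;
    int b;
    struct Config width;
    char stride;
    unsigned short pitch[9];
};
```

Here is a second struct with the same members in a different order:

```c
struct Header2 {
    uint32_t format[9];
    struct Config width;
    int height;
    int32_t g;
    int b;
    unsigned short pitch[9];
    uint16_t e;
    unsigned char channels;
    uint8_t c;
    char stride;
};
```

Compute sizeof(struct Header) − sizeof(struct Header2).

Config: 0..4  id  (4B, 4-aligned); 4..8  z  (4B, 4-aligned); 8..10  score  (2B, 2-aligned); 10..11  state  (1B, 1-aligned); 11..12  -- padding (1B); 12..14  hp  (2B, 2-aligned); 14..16  -- tail padding (2B); sizeof = 16, alignof = 4
0..1  channels  (1B, 1-aligned)
1..2  c  (1B, 1-aligned)
2..4  -- padding (2B)
4..40  format  (36B, 4-aligned)
40..44  height  (4B, 4-aligned)
44..46  e  (2B, 2-aligned)
46..48  -- padding (2B)
48..52  g  (4B, 4-aligned)
52..56  b  (4B, 4-aligned)
56..72  width  (16B, 4-aligned)
72..73  stride  (1B, 1-aligned)
73..74  -- padding (1B)
74..92  pitch  (18B, 2-aligned)
sizeof = 92, alignof = 4
— Header2 —
0..36  format  (36B, 4-aligned)
36..52  width  (16B, 4-aligned)
52..56  height  (4B, 4-aligned)
56..60  g  (4B, 4-aligned)
60..64  b  (4B, 4-aligned)
64..82  pitch  (18B, 2-aligned)
82..84  e  (2B, 2-aligned)
84..85  channels  (1B, 1-aligned)
85..86  c  (1B, 1-aligned)
86..87  stride  (1B, 1-aligned)
87..88  -- tail padding (1B)
sizeof = 88, alignof = 4
92 − 88 = 4

4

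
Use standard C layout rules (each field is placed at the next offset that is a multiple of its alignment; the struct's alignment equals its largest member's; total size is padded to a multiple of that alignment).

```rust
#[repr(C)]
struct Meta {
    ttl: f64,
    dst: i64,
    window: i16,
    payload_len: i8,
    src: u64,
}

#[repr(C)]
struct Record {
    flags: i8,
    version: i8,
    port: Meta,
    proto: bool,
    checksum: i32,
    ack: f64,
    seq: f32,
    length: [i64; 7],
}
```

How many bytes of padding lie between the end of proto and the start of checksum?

Meta: @0: ttl [8B, align 8] → 8; @8: dst [8B, align 8] → 16; @16: window [2B, align 2] → 18; @18: payload_len [1B, align 1] → 19; +5 pad (align 8); @24: src [8B, align 8] → 32; size 32, align 8
@0: flags [1B, align 1] → 1
@1: version [1B, align 1] → 2
+6 pad (align 8)
@8: port [32B, align 8] → 40
@40: proto [1B, align 1] → 41
+3 pad (align 4)
@44: checksum [4B, align 4] → 48

3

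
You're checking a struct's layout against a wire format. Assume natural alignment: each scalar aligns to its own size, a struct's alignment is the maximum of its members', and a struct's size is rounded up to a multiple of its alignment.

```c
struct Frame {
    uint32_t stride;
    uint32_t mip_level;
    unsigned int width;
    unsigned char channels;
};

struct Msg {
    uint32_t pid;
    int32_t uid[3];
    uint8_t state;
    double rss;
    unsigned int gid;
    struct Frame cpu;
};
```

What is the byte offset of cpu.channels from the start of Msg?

48

Frame: 0..4  stride  (4B, 4-aligned); 4..8  mip_level  (4B, 4-aligned); 8..12  width  (4B, 4-aligned); 12..13  channels  (1B, 1-aligned); 13..16  -- tail padding (3B); sizeof = 16, alignof = 4
0..4  pid  (4B, 4-aligned)
4..16  uid  (12B, 4-aligned)
16..17  state  (1B, 1-aligned)
17..24  -- padding (7B)
24..32  rss  (8B, 8-aligned)
32..36  gid  (4B, 4-aligned)
36..52  cpu  (16B, 4-aligned)
within Frame: channels at 12
36 + 12 = 48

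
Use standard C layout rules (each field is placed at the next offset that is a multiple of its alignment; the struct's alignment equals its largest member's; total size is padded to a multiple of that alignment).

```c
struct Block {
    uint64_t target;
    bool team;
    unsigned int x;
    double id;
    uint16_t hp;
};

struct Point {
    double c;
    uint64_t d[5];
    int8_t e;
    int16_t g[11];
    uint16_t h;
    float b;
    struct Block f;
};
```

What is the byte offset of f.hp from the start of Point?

104

Block: target at 0 (size 8, align 8) → ends 8; team at 8 (size 1, align 1) → ends 9; pad 3 to align 4 for x; x at 12 (size 4, align 4) → ends 16; id at 16 (size 8, align 8) → ends 24; hp at 24 (size 2, align 2) → ends 26; tail pad 6 to reach multiple of 8; total 32 bytes, alignment 8
c at 0 (size 8, align 8) → ends 8
d at 8 (size 40, align 8) → ends 48
e at 48 (size 1, align 1) → ends 49
pad 1 to align 2 for g
g at 50 (size 22, align 2) → ends 72
h at 72 (size 2, align 2) → ends 74
pad 2 to align 4 for b
b at 76 (size 4, align 4) → ends 80
f at 80 (size 32, align 8) → ends 112
within Block: hp at 24
80 + 24 = 104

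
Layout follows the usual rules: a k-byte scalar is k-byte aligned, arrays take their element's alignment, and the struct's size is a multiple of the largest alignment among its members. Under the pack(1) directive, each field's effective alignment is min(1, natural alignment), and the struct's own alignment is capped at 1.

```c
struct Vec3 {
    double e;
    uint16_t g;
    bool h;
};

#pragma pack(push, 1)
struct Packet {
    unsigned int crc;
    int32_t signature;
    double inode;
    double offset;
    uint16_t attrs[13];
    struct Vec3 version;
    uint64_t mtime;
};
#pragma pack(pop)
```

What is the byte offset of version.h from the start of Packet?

Vec3: e at 0 (size 8, align 8) → ends 8; g at 8 (size 2, align 2) → ends 10; h at 10 (size 1, align 1) → ends 11; tail pad 5 to reach multiple of 8; total 16 bytes, alignment 8
crc at 0 (size 4, align 1) → ends 4
signature at 4 (size 4, align 1) → ends 8
inode at 8 (size 8, align 1) → ends 16
offset at 16 (size 8, align 1) → ends 24
attrs at 24 (size 26, align 1) → ends 50
version at 50 (size 16, align 1) → ends 66
within Vec3: h at 10
50 + 10 = 60

60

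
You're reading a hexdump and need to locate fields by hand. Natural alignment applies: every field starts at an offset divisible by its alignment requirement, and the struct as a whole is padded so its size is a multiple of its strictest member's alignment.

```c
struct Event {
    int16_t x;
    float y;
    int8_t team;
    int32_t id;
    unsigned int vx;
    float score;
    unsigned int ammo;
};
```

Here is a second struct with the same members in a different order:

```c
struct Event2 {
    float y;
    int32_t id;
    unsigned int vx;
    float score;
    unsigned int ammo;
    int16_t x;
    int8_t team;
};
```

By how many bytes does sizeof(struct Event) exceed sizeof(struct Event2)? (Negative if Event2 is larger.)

4

x at 0 (size 2, align 2) → ends 2
pad 2 to align 4 for y
y at 4 (size 4, align 4) → ends 8
team at 8 (size 1, align 1) → ends 9
pad 3 to align 4 for id
id at 12 (size 4, align 4) → ends 16
vx at 16 (size 4, align 4) → ends 20
score at 20 (size 4, align 4) → ends 24
ammo at 24 (size 4, align 4) → ends 28
total 28 bytes, alignment 4
— Event2 —
y at 0 (size 4, align 4) → ends 4
id at 4 (size 4, align 4) → ends 8
vx at 8 (size 4, align 4) → ends 12
score at 12 (size 4, align 4) → ends 16
ammo at 16 (size 4, align 4) → ends 20
x at 20 (size 2, align 2) → ends 22
team at 22 (size 1, align 1) → ends 23
tail pad 1 to reach multiple of 4
total 24 bytes, alignment 4
28 − 24 = 4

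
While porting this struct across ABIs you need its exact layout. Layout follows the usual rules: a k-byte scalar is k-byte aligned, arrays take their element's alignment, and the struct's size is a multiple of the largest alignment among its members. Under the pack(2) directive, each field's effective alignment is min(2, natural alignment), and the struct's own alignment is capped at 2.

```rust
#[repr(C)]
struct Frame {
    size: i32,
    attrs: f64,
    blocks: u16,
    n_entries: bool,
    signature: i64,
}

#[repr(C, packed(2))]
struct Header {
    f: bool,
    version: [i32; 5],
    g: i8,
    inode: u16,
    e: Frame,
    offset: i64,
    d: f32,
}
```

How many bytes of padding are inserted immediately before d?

0

Frame: 0..4  size  (4B, 4-aligned); 4..8  -- padding (4B); 8..16  attrs  (8B, 8-aligned); 16..18  blocks  (2B, 2-aligned); 18..19  n_entries  (1B, 1-aligned); 19..24  -- padding (5B); 24..32  signature  (8B, 8-aligned); sizeof = 32, alignof = 8
0..1  f  (1B, 1-aligned)
1..2  -- padding (1B)
2..22  version  (20B, 2-aligned)
22..23  g  (1B, 1-aligned)
23..24  -- padding (1B)
24..26  inode  (2B, 2-aligned)
26..58  e  (32B, 2-aligned)
58..66  offset  (8B, 2-aligned)
66..70  d  (4B, 2-aligned)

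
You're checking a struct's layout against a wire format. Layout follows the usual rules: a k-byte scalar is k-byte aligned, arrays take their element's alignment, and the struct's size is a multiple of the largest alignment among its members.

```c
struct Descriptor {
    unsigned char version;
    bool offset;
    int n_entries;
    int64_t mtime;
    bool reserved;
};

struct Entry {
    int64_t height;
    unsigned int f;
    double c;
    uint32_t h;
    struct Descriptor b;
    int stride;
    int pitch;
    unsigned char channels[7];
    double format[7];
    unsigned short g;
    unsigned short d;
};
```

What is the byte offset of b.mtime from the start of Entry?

Descriptor: @0: version [1B, align 1] → 1; @1: offset [1B, align 1] → 2; +2 pad (align 4); @4: n_entries [4B, align 4] → 8; @8: mtime [8B, align 8] → 16; @16: reserved [1B, align 1] → 17; +7 tail pad (align 8); size 24, align 8
@0: height [8B, align 8] → 8
@8: f [4B, align 4] → 12
+4 pad (align 8)
@16: c [8B, align 8] → 24
@24: h [4B, align 4] → 28
+4 pad (align 8)
@32: b [24B, align 8] → 56
within Descriptor: mtime at 8
32 + 8 = 40

40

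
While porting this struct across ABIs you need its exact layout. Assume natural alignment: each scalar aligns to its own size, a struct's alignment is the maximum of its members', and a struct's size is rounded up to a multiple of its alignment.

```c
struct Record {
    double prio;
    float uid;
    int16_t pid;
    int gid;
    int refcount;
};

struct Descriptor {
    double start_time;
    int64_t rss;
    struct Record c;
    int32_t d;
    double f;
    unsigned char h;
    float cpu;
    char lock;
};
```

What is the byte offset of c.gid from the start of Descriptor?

32

Record: @0: prio [8B, align 8] → 8; @8: uid [4B, align 4] → 12; @12: pid [2B, align 2] → 14; +2 pad (align 4); @16: gid [4B, align 4] → 20; @20: refcount [4B, align 4] → 24; size 24, align 8
@0: start_time [8B, align 8] → 8
@8: rss [8B, align 8] → 16
@16: c [24B, align 8] → 40
within Record: gid at 16
16 + 16 = 32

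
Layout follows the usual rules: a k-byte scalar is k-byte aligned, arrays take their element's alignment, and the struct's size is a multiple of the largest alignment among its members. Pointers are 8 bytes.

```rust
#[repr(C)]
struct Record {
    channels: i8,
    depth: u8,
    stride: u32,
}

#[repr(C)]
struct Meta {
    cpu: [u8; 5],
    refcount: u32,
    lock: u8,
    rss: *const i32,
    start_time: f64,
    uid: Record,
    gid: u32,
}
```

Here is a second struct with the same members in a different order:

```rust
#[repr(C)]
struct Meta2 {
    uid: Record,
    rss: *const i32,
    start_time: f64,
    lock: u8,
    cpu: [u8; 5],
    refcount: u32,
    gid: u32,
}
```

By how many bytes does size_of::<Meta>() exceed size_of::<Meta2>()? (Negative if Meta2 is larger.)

8

Record: channels at 0 (size 1, align 1) → ends 1; depth at 1 (size 1, align 1) → ends 2; pad 2 to align 4 for stride; stride at 4 (size 4, align 4) → ends 8; total 8 bytes, alignment 4
cpu at 0 (size 5, align 1) → ends 5
pad 3 to align 4 for refcount
refcount at 8 (size 4, align 4) → ends 12
lock at 12 (size 1, align 1) → ends 13
pad 3 to align 8 for rss
rss at 16 (size 8, align 8) → ends 24
start_time at 24 (size 8, align 8) → ends 32
uid at 32 (size 8, align 4) → ends 40
gid at 40 (size 4, align 4) → ends 44
tail pad 4 to reach multiple of 8
total 48 bytes, alignment 8
— Meta2 —
uid at 0 (size 8, align 4) → ends 8
rss at 8 (size 8, align 8) → ends 16
start_time at 16 (size 8, align 8) → ends 24
lock at 24 (size 1, align 1) → ends 25
cpu at 25 (size 5, align 1) → ends 30
pad 2 to align 4 for refcount
refcount at 32 (size 4, align 4) → ends 36
gid at 36 (size 4, align 4) → ends 40
total 40 bytes, alignment 8
48 − 40 = 8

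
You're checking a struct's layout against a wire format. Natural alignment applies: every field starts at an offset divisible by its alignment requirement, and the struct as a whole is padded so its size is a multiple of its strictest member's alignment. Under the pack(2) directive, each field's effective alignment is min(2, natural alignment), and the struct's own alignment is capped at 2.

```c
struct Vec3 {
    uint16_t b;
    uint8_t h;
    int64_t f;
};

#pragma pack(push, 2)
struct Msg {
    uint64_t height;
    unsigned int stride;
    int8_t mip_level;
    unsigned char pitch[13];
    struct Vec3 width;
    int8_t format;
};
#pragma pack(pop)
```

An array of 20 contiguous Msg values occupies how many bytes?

880

Vec3: @0: b [2B, align 2] → 2; @2: h [1B, align 1] → 3; +5 pad (align 8); @8: f [8B, align 8] → 16; size 16, align 8
@0: height [8B, align 2] → 8
@8: stride [4B, align 2] → 12
@12: mip_level [1B, align 1] → 13
@13: pitch [13B, align 1] → 26
@26: width [16B, align 2] → 42
@42: format [1B, align 1] → 43
+1 tail pad (align 2)
size 44, align 2
array of 20: 20 × 44 = 880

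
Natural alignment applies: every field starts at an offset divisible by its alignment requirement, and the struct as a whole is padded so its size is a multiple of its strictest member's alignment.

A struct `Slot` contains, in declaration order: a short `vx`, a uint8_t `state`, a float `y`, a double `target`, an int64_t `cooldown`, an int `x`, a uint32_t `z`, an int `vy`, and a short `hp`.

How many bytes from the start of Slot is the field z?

@0: vx [2B, align 2] → 2
@2: state [1B, align 1] → 3
+1 pad (align 4)
@4: y [4B, align 4] → 8
@8: target [8B, align 8] → 16
@16: cooldown [8B, align 8] → 24
@24: x [4B, align 4] → 28
@28: z [4B, align 4] → 32

28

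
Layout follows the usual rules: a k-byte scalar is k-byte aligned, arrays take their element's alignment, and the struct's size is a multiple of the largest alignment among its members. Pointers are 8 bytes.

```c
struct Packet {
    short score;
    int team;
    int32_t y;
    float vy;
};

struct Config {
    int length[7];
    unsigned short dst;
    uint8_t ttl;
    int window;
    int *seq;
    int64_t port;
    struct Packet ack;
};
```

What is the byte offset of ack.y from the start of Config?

Packet: 0..2  score  (2B, 2-aligned); 2..4  -- padding (2B); 4..8  team  (4B, 4-aligned); 8..12  y  (4B, 4-aligned); 12..16  vy  (4B, 4-aligned); sizeof = 16, alignof = 4
0..28  length  (28B, 4-aligned)
28..30  dst  (2B, 2-aligned)
30..31  ttl  (1B, 1-aligned)
31..32  -- padding (1B)
32..36  window  (4B, 4-aligned)
36..40  -- padding (4B)
40..48  seq  (8B, 8-aligned)
48..56  port  (8B, 8-aligned)
56..72  ack  (16B, 4-aligned)
within Packet: y at 8
56 + 8 = 64

64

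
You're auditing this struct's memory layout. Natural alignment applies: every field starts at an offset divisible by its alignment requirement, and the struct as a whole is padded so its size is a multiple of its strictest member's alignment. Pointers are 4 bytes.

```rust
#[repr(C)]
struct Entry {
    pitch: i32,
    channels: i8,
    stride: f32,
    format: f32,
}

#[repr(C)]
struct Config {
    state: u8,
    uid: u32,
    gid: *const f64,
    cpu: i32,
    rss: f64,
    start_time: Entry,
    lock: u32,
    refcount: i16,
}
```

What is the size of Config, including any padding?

48

Entry: 0..4  pitch  (4B, 4-aligned); 4..5  channels  (1B, 1-aligned); 5..8  -- padding (3B); 8..12  stride  (4B, 4-aligned); 12..16  format  (4B, 4-aligned); sizeof = 16, alignof = 4
0..1  state  (1B, 1-aligned)
1..4  -- padding (3B)
4..8  uid  (4B, 4-aligned)
8..12  gid  (4B, 4-aligned)
12..16  cpu  (4B, 4-aligned)
16..24  rss  (8B, 8-aligned)
24..40  start_time  (16B, 4-aligned)
40..44  lock  (4B, 4-aligned)
44..46  refcount  (2B, 2-aligned)
46..48  -- tail padding (2B)
sizeof = 48, alignof = 8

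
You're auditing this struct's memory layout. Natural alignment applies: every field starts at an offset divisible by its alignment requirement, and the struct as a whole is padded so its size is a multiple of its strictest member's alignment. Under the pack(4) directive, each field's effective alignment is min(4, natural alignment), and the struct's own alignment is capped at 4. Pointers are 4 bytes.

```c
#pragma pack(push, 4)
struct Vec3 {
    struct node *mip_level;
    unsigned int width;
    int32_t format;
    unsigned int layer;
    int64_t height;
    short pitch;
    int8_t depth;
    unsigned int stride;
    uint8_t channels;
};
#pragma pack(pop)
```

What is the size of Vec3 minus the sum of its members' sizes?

mip_level at 0 (size 4, align 4) → ends 4
width at 4 (size 4, align 4) → ends 8
format at 8 (size 4, align 4) → ends 12
layer at 12 (size 4, align 4) → ends 16
height at 16 (size 8, align 4) → ends 24
pitch at 24 (size 2, align 2) → ends 26
depth at 26 (size 1, align 1) → ends 27
pad 1 to align 4 for stride
stride at 28 (size 4, align 4) → ends 32
channels at 32 (size 1, align 1) → ends 33
tail pad 3 to reach multiple of 4
total 36 bytes, alignment 4
data bytes 32, size 36 → padding 4

4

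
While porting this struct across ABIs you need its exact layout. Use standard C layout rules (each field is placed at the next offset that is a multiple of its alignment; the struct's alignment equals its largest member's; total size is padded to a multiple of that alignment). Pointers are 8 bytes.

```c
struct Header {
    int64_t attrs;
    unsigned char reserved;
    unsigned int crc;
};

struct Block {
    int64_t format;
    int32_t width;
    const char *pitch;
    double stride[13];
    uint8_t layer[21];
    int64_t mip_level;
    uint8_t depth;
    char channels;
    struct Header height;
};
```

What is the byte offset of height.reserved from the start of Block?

Header: 0..8  attrs  (8B, 8-aligned); 8..9  reserved  (1B, 1-aligned); 9..12  -- padding (3B); 12..16  crc  (4B, 4-aligned); sizeof = 16, alignof = 8
0..8  format  (8B, 8-aligned)
8..12  width  (4B, 4-aligned)
12..16  -- padding (4B)
16..24  pitch  (8B, 8-aligned)
24..128  stride  (104B, 8-aligned)
128..149  layer  (21B, 1-aligned)
149..152  -- padding (3B)
152..160  mip_level  (8B, 8-aligned)
160..161  depth  (1B, 1-aligned)
161..162  channels  (1B, 1-aligned)
162..168  -- padding (6B)
168..184  height  (16B, 8-aligned)
within Header: reserved at 8
168 + 8 = 176

176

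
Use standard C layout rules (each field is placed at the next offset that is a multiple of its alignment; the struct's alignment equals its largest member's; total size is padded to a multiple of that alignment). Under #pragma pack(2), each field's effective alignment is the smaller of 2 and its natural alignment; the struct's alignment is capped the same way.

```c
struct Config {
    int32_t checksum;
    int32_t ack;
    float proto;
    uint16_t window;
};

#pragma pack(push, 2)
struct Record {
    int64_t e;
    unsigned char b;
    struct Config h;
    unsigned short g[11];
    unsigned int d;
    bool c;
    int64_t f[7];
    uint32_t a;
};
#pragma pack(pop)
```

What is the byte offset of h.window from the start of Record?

22

Config: checksum at 0 (size 4, align 4) → ends 4; ack at 4 (size 4, align 4) → ends 8; proto at 8 (size 4, align 4) → ends 12; window at 12 (size 2, align 2) → ends 14; tail pad 2 to reach multiple of 4; total 16 bytes, alignment 4
e at 0 (size 8, align 2) → ends 8
b at 8 (size 1, align 1) → ends 9
pad 1 to align 2 for h
h at 10 (size 16, align 2) → ends 26
within Config: window at 12
10 + 12 = 22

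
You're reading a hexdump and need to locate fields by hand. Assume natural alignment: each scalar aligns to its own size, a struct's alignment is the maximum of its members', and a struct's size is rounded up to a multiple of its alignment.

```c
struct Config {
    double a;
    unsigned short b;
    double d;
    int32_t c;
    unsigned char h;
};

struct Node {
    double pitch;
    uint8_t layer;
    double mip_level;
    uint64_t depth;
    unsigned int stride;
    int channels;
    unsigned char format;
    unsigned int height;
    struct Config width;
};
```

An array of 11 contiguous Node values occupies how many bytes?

Config: a at 0 (size 8, align 8) → ends 8; b at 8 (size 2, align 2) → ends 10; pad 6 to align 8 for d; d at 16 (size 8, align 8) → ends 24; c at 24 (size 4, align 4) → ends 28; h at 28 (size 1, align 1) → ends 29; tail pad 3 to reach multiple of 8; total 32 bytes, alignment 8
pitch at 0 (size 8, align 8) → ends 8
layer at 8 (size 1, align 1) → ends 9
pad 7 to align 8 for mip_level
mip_level at 16 (size 8, align 8) → ends 24
depth at 24 (size 8, align 8) → ends 32
stride at 32 (size 4, align 4) → ends 36
channels at 36 (size 4, align 4) → ends 40
format at 40 (size 1, align 1) → ends 41
pad 3 to align 4 for height
height at 44 (size 4, align 4) → ends 48
width at 48 (size 32, align 8) → ends 80
total 80 bytes, alignment 8
array of 11: 11 × 80 = 880

880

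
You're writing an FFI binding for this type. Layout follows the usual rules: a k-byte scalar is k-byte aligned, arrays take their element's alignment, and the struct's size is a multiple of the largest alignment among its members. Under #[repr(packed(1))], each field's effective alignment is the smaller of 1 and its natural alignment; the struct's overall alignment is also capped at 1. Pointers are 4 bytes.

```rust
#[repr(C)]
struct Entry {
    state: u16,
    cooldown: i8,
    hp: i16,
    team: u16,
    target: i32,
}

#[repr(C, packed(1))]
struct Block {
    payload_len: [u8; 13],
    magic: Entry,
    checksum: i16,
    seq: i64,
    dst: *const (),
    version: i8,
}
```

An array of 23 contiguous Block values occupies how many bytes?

Entry: @0: state [2B, align 2] → 2; @2: cooldown [1B, align 1] → 3; +1 pad (align 2); @4: hp [2B, align 2] → 6; @6: team [2B, align 2] → 8; @8: target [4B, align 4] → 12; size 12, align 4
@0: payload_len [13B, align 1] → 13
@13: magic [12B, align 1] → 25
@25: checksum [2B, align 1] → 27
@27: seq [8B, align 1] → 35
@35: dst [4B, align 1] → 39
@39: version [1B, align 1] → 40
size 40, align 1
array of 23: 23 × 40 = 920

920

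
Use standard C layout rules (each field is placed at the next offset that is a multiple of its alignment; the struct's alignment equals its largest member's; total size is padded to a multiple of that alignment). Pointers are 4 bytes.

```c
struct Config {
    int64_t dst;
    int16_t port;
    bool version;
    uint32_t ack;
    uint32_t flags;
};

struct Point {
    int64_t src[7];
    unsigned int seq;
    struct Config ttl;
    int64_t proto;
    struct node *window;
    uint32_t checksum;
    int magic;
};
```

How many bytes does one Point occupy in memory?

112

Config: 0..8  dst  (8B, 8-aligned); 8..10  port  (2B, 2-aligned); 10..11  version  (1B, 1-aligned); 11..12  -- padding (1B); 12..16  ack  (4B, 4-aligned); 16..20  flags  (4B, 4-aligned); 20..24  -- tail padding (4B); sizeof = 24, alignof = 8
0..56  src  (56B, 8-aligned)
56..60  seq  (4B, 4-aligned)
60..64  -- padding (4B)
64..88  ttl  (24B, 8-aligned)
88..96  proto  (8B, 8-aligned)
96..100  window  (4B, 4-aligned)
100..104  checksum  (4B, 4-aligned)
104..108  magic  (4B, 4-aligned)
108..112  -- tail padding (4B)
sizeof = 112, alignof = 8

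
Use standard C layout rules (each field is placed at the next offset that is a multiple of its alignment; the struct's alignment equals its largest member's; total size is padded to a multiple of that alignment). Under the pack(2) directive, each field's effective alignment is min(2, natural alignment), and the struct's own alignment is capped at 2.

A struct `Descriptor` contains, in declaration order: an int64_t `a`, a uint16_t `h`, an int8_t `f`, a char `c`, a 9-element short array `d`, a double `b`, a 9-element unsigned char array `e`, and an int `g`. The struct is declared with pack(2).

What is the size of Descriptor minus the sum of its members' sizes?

0..8  a  (8B, 2-aligned)
8..10  h  (2B, 2-aligned)
10..11  f  (1B, 1-aligned)
11..12  c  (1B, 1-aligned)
12..30  d  (18B, 2-aligned)
30..38  b  (8B, 2-aligned)
38..47  e  (9B, 1-aligned)
47..48  -- padding (1B)
48..52  g  (4B, 2-aligned)
sizeof = 52, alignof = 2
data bytes 51, size 52 → padding 1

1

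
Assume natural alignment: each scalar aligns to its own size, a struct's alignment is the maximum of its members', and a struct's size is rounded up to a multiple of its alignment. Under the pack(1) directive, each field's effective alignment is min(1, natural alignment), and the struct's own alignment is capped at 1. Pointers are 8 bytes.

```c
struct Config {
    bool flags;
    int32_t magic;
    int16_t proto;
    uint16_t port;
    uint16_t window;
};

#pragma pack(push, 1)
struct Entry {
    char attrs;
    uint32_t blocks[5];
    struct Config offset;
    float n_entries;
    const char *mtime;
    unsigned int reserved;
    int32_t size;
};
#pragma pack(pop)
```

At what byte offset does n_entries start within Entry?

Config: flags at 0 (size 1, align 1) → ends 1; pad 3 to align 4 for magic; magic at 4 (size 4, align 4) → ends 8; proto at 8 (size 2, align 2) → ends 10; port at 10 (size 2, align 2) → ends 12; window at 12 (size 2, align 2) → ends 14; tail pad 2 to reach multiple of 4; total 16 bytes, alignment 4
attrs at 0 (size 1, align 1) → ends 1
blocks at 1 (size 20, align 1) → ends 21
offset at 21 (size 16, align 1) → ends 37
n_entries at 37 (size 4, align 1) → ends 41

37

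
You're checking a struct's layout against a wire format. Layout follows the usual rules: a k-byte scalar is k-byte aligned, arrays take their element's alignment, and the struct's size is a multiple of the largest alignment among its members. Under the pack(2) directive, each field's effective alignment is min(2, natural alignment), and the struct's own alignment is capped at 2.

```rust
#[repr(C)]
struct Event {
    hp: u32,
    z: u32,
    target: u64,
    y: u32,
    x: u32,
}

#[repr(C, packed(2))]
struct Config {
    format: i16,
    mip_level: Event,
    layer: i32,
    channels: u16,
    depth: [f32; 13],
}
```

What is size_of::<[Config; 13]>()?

Event: @0: hp [4B, align 4] → 4; @4: z [4B, align 4] → 8; @8: target [8B, align 8] → 16; @16: y [4B, align 4] → 20; @20: x [4B, align 4] → 24; size 24, align 8
@0: format [2B, align 2] → 2
@2: mip_level [24B, align 2] → 26
@26: layer [4B, align 2] → 30
@30: channels [2B, align 2] → 32
@32: depth [52B, align 2] → 84
size 84, align 2
array of 13: 13 × 84 = 1092

1092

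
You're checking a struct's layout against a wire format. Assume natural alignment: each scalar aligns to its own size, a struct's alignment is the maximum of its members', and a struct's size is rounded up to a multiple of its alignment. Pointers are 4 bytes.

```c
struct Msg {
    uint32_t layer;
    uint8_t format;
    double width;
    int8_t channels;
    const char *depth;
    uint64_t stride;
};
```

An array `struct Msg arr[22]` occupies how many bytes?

704

@0: layer [4B, align 4] → 4
@4: format [1B, align 1] → 5
+3 pad (align 8)
@8: width [8B, align 8] → 16
@16: channels [1B, align 1] → 17
+3 pad (align 4)
@20: depth [4B, align 4] → 24
@24: stride [8B, align 8] → 32
size 32, align 8
array of 22: 22 × 32 = 704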